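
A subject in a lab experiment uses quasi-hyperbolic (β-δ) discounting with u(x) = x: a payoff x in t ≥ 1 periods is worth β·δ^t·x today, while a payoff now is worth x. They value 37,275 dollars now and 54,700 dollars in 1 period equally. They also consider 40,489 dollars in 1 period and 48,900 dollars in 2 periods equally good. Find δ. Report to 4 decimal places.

Both payoffs in the second observation are in the future, so β drops out: δ^1·40489 = δ^2·48900 ⇒ δ = 40489/48900 = 0.82800.

δ ≈ 0.8280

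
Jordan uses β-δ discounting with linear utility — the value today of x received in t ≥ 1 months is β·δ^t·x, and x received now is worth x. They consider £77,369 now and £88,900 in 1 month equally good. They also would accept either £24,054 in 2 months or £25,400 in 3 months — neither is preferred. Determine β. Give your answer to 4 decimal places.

The second indifference involves only future payoffs, so β cancels: β·δ^2·24054 = β·δ^3·25400, giving δ = 24054/25400 = 0.94701.
Now use the now-vs-future pair: 77369 = β·δ·88900 gives β = 77369/(0.94701·88900) ≈ 0.9190.

β ≈ 0.9190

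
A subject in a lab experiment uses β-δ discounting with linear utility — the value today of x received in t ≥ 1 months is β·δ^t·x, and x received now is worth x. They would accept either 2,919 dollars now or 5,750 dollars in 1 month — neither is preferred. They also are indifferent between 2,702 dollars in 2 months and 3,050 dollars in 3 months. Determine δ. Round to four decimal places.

The second indifference involves only future payoffs, so β cancels: β·δ^2·2702 = β·δ^3·3050, giving δ = 2702/3050 = 0.88590.

δ ≈ 0.8859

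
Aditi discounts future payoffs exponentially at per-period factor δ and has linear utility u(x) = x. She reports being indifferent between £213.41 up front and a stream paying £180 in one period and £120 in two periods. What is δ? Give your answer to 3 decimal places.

Equating present values: 213.41 = 180δ + 120δ².
Rearranged: 120δ² + 180δ − 213.41 = 0.
The positive root is δ = [−180 + √(180² + 4·120·213.41)] / (2·120) = (−180 + 367.201)/240 ≈ 0.780.

δ ≈ 0.780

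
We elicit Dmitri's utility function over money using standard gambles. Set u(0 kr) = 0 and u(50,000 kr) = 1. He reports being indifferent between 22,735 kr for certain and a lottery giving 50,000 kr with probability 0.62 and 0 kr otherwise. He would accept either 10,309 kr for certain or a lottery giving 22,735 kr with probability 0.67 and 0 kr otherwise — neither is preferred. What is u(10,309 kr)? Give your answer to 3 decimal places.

First, u(22,735 kr) = 0.62·u(50,000 kr) + 0.38·u(0 kr) = 0.62.
The second indifference gives u(10,309 kr) = 0.67·u(22,735 kr) + 0.33·u(0 kr) = 0.67·0.62 + 0.33·0.00 = 0.4154.

0.415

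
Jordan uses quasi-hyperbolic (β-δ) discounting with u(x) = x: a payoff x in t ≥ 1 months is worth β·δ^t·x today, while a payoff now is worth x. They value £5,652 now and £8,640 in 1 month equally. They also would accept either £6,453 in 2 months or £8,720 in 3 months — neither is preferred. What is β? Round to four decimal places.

β ≈ 0.8840

Both payoffs in the second observation are in the future, so β drops out: δ^2·6453 = δ^3·8720 ⇒ δ = 6453/8720 = 0.74002.
Substituting δ into 5652 = β·δ·8640: β = 5652/(6393.798) ≈ 0.8840.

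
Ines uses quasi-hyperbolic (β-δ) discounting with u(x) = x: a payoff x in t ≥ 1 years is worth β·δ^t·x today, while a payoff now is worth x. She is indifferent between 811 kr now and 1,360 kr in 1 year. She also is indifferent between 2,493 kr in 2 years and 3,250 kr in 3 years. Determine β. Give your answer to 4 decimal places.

β ≈ 0.7774

The second indifference involves only future payoffs, so β cancels: β·δ^2·2493 = β·δ^3·3250, giving δ = 2493/3250 = 0.76708.
Now use the now-vs-future pair: 811 = β·δ·1360 gives β = 811/(0.76708·1360) ≈ 0.7774.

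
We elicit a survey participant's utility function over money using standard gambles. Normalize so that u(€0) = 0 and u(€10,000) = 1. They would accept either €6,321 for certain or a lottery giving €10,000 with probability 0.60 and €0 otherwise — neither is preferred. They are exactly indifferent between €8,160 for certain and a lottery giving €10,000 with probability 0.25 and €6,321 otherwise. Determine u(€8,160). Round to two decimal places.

0.70

From the first indifference, u(€6,321) = 0.60·u(€10,000) + 0.40·u(€0) = 0.60·1 + 0.40·0 = 0.60.
Chaining: u(€8,160) = 0.25·1.00 + 0.75·0.60 = 0.7000.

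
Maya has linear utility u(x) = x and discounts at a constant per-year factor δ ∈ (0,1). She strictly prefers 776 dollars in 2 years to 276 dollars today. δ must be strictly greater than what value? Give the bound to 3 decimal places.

Under u(x) = x this choice says 276 < δ^2·776.
So δ^2 > 276/776 = 0.35567; taking the square root of both positive sides preserves the inequality.
δ > (276/776)^(1/2) ≈ 0.596.

δ > 0.596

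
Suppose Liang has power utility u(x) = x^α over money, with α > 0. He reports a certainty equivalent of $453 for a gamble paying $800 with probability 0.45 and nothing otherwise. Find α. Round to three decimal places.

α ≈ 1.404

EU(lottery) = 0.45·800^α + 0.55·0 = 0.45·800^α.
Setting u(453) equal to that: 453^α = 0.45·800^α ⇒ (453/800)^α = 0.45.
Take logs: α = ln 0.45 / ln(453/800) ≈ 1.40404.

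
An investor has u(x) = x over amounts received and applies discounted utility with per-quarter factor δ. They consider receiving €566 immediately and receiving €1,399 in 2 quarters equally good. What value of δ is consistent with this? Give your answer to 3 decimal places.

δ ≈ 0.636

The payoff in 2 quarters is discounted by δ^2, so u(566) = δ^2·u(1399) and δ^2 = u(566)/u(1399).
With u(x) = x: δ^2 = 566/1399 = 0.40457.
So δ = 0.40457^(1/2) ≈ 0.636.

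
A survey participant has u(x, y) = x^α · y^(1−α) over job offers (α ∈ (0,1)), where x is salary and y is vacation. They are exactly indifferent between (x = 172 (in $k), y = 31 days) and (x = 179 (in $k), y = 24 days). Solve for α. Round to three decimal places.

Set the two utilities equal: 172^α·31^(1−α) = 179^α·24^(1−α).
Rearrange to (172/179)^α = (24/31)^(1−α) and take logs: α·-0.039891 = (1−α)·-0.255933.
Thus α·(-0.295824) = -0.255933, so α = -0.255933/-0.295824 ≈ 0.865.

α ≈ 0.865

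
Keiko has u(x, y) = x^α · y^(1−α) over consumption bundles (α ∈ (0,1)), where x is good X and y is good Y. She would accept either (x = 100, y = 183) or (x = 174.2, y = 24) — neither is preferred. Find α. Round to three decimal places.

α ≈ 0.785

Indifference: 100^α · 183^(1−α) = 174.2^α · 24^(1−α).
Rearrange to (100/174.2)^α = (24/183)^(1−α) and take logs: α·-0.555034 = (1−α)·-2.031432.
With A = -0.555034 and B = -2.031432: α·A = (1−α)·B, so α = B/(A+B) = -2.031432/-2.586466 ≈ 0.785.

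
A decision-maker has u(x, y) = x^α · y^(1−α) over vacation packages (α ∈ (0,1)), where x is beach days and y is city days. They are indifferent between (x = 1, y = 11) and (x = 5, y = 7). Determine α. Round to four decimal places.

The Cobb–Douglas utilities coincide, so 1^α·11^(1−α) = 5^α·7^(1−α).
(1/5)^α = (7/11)^(1−α); take logs: α·ln(1/5) = (1−α)·ln(7/11), i.e. α·-1.6094379 = (1−α)·-0.4519851.
With A = -1.6094379 and B = -0.4519851: α·A = (1−α)·B, so α = B/(A+B) = -0.4519851/-2.0614230 ≈ 0.2193.

α ≈ 0.2193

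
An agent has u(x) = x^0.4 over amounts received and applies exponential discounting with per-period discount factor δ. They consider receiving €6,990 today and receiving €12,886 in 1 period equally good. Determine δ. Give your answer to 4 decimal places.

The payoff in 1 period is discounted by δ, so u(6990) = δ·u(12886) and δ = u(6990)/u(12886).
Since u(x) = x^0.4, δ = (6990/12886)^0.4 = 0.54245^0.4 = 0.78297.

δ ≈ 0.7830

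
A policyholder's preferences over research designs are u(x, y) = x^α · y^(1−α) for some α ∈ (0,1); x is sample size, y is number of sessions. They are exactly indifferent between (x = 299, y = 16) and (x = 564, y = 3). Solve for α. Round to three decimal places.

α ≈ 0.725

The Cobb–Douglas utilities coincide, so 299^α·16^(1−α) = 564^α·3^(1−α).
Rearrange to (299/564)^α = (3/16)^(1−α) and take logs: α·-0.634611 = (1−α)·-1.673976.
Thus α·(-2.308587) = -1.673976, so α = -1.673976/-2.308587 ≈ 0.725.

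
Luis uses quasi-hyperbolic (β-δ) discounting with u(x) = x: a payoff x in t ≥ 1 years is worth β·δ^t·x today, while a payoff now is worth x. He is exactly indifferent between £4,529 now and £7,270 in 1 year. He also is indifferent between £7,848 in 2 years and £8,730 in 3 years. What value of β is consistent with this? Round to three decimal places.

Both payoffs in the second observation are in the future, so β drops out: δ^2·7848 = δ^3·8730 ⇒ δ = 7848/8730 = 0.89897.
Now use the now-vs-future pair: 4529 = β·δ·7270 gives β = 4529/(0.89897·7270) ≈ 0.693.

β ≈ 0.693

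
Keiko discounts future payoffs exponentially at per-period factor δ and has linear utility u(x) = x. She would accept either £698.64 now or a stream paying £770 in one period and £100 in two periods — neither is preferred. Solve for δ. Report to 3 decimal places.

δ ≈ 0.820

Present value of the stream is 770·δ + 100·δ². Indifference gives 770δ + 100δ² = 698.64.
So 100δ² + 770δ − 698.64 = 0.
By the quadratic formula (taking the positive root), δ = (−770 + √872356.00) / 200 ≈ 0.820.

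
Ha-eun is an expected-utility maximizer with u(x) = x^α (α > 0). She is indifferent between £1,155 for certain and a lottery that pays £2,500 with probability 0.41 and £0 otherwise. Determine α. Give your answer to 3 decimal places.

The lottery's expected utility is 0.41·u(2500) + 0.59·u(0) = 0.41·2500^α (since u(0) = 0 for α > 0).
Setting u(1155) equal to that: 1155^α = 0.41·2500^α ⇒ (1155/2500)^α = 0.41.
α = ln(0.41) / ln(1155/2500) = -0.891598/-0.772190 ≈ 1.155.

α ≈ 1.155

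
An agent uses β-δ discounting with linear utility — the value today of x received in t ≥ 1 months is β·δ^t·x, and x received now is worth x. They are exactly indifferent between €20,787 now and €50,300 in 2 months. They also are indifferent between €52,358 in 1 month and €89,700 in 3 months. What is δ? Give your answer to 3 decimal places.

From the later pair, β·δ^1·52358 = β·δ^3·89700; dividing through, δ^2 = 52358/89700 = 0.58370, so δ = 0.76400.

δ ≈ 0.764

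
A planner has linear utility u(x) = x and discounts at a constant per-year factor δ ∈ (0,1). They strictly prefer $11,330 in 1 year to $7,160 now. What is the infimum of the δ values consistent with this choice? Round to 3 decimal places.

Comparing present values: 7160 < δ·11330.
Dividing through by 11330 gives δ > 0.63195.

δ > 0.632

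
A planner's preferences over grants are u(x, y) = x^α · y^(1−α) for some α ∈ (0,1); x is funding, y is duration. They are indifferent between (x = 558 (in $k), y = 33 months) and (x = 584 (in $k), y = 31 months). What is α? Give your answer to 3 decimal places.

α ≈ 0.579

The Cobb–Douglas utilities coincide, so 558^α·33^(1−α) = 584^α·31^(1−α).
Rearrange to (558/584)^α = (31/33)^(1−α) and take logs: α·-0.045542 = (1−α)·-0.062520.
With A = -0.045542 and B = -0.062520: α·A = (1−α)·B, so α = B/(A+B) = -0.062520/-0.108062 ≈ 0.579.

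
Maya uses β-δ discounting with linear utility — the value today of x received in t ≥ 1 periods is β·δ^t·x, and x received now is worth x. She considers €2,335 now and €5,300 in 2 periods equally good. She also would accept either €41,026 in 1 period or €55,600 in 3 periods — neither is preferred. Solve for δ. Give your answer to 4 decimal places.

δ ≈ 0.8590

From the later pair, β·δ^1·41026 = β·δ^3·55600; dividing through, δ^2 = 41026/55600 = 0.73788, so δ = 0.85900.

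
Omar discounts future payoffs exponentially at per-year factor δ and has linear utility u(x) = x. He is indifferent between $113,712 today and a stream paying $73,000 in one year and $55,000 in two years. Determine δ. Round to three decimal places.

Equating present values: 113712 = 73000δ + 55000δ².
That is, 55000δ² + 73000δ − 113712 = 0, a quadratic in δ.
δ = (−73000 + √(73000² + 4·55000·113712)) / (2·55000) = (−73000 + √30345640000.00) / 110000 ≈ 0.920.

δ ≈ 0.920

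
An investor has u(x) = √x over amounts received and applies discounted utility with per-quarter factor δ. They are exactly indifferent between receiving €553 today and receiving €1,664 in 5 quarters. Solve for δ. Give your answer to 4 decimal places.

δ ≈ 0.8957

Equating discounted utilities: u(553) = δ^5·u(1664) ⇒ δ^5 = u(553)/u(1664).
With u(x) = √x: δ^5 = √553/√1664 = √(553/1664) = 0.57648.
Hence δ = (0.57648)^(1/5) = 0.895689.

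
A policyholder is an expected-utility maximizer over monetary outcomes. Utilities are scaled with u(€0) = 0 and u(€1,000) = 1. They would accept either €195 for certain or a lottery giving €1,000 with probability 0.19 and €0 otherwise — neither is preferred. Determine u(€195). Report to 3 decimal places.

The indifference gives u(€195) = 0.19·u(€1,000) + 0.81·u(€0) = 0.19·1 + 0.81·0 = 0.19.

0.190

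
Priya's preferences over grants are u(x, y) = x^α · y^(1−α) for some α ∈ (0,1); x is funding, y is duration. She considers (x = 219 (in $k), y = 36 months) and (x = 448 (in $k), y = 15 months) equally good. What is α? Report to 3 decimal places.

The Cobb–Douglas utilities coincide, so 219^α·36^(1−α) = 448^α·15^(1−α).
Rearrange to (219/448)^α = (15/36)^(1−α) and take logs: α·-0.715722 = (1−α)·-0.875469.
With A = -0.715722 and B = -0.875469: α·A = (1−α)·B, so α = B/(A+B) = -0.875469/-1.591191 ≈ 0.550.

α ≈ 0.550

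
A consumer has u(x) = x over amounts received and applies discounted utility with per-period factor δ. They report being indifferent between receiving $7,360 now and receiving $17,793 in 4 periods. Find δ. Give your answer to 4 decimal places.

Equating discounted utilities: u(7360) = δ^4·u(17793) ⇒ δ^4 = u(7360)/u(17793).
With u(x) = x: δ^4 = 7360/17793 = 0.41365.
Hence δ = (0.41365)^(1/4) = 0.801968.

δ ≈ 0.8020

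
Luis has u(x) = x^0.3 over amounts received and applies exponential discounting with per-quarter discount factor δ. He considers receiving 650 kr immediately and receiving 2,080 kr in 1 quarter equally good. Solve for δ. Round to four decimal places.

δ ≈ 0.7054

Indifference means u(650) = δ · u(2080), so δ = u(650)/u(2080).
Since u(x) = x^0.3, δ = (650/2080)^0.3 = 0.31250^0.3 = 0.70543.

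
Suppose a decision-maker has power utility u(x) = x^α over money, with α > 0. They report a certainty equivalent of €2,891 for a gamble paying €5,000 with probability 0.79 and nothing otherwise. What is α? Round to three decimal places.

α ≈ 0.430

The lottery's expected utility is 0.79·u(5000) + 0.21·u(0) = 0.79·5000^α (since u(0) = 0 for α > 0).
Equating: 2891^α = 0.79·5000^α, i.e. 0.5782^α = 0.79.
Taking logs: α·ln(2891/5000) = ln(0.79), so α = -0.235722 / -0.547835 ≈ 0.430.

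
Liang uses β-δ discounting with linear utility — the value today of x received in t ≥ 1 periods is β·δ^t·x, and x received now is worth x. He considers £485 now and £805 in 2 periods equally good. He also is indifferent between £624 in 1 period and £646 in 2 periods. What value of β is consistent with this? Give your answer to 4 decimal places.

β ≈ 0.6457

From the later pair, β·δ^1·624 = β·δ^2·646; dividing through, δ = 624/646 = 0.96594.
Substituting δ into 485 = β·δ^2·805: β = 485/(751.104) ≈ 0.6457.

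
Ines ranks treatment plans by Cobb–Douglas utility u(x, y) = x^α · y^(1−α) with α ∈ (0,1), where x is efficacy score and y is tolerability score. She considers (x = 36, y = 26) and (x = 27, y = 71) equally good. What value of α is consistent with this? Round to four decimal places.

The Cobb–Douglas utilities coincide, so 36^α·26^(1−α) = 27^α·71^(1−α).
Rearrange to (36/27)^α = (71/26)^(1−α) and take logs: α·0.2876821 = (1−α)·1.0045833.
Thus α·(1.2922654) = 1.0045833, so α = 1.0045833/1.2922654 ≈ 0.7774.

α ≈ 0.7774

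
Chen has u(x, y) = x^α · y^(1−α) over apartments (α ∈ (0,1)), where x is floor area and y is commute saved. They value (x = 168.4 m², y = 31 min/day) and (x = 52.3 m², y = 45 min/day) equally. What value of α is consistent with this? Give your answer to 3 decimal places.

The Cobb–Douglas utilities coincide, so 168.4^α·31^(1−α) = 52.3^α·45^(1−α).
Taking logs: α·ln 168.4 + (1−α)·ln 31 = α·ln 52.3 + (1−α)·ln 45, i.e. α·1.169346 = (1−α)·0.372675.
With A = 1.169346 and B = 0.372675: α·A = (1−α)·B, so α = B/(A+B) = 0.372675/1.542021 ≈ 0.242.

α ≈ 0.242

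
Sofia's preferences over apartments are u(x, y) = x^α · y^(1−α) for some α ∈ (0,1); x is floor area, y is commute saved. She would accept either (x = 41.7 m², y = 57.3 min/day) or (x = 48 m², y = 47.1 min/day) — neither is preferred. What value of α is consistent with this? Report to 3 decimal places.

α ≈ 0.582

The Cobb–Douglas utilities coincide, so 41.7^α·57.3^(1−α) = 48^α·47.1^(1−α).
Rearrange to (41.7/48)^α = (47.1/57.3)^(1−α) and take logs: α·-0.140700 = (1−α)·-0.196028.
Thus α·(-0.336728) = -0.196028, so α = -0.196028/-0.336728 ≈ 0.582.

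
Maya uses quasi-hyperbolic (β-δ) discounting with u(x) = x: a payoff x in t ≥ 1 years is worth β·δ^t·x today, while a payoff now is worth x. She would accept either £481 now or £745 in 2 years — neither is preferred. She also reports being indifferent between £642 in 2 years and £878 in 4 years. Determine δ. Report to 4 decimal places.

δ ≈ 0.8551

Both payoffs in the second observation are in the future, so β drops out: δ^2·642 = δ^4·878 ⇒ δ^2 = 642/878 = 0.73121, so δ = 0.85511.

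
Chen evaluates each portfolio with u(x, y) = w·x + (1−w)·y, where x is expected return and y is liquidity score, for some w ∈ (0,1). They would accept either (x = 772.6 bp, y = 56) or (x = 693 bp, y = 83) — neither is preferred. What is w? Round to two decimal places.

u(772.6,56) = u(693,83) means w·772.6 + (1−w)·56 = w·693 + (1−w)·83.
w·(772.6−693) = (1−w)·(83−56), i.e. w·79.6 = (1−w)·27.
The marginal rate of substitution is 27/79.6, so w = 27/(79.6+27) = 0.25.

w = 0.25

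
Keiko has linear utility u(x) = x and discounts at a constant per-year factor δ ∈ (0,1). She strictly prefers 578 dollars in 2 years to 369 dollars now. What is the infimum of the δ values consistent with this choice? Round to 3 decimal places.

The preference means 369 < δ^2·578.
Hence δ^2 > 369/578 = 0.63841, and x ↦ x^(1/2) is increasing on (0,∞).
δ > 0.63841^(1/2) = 0.799.

δ > 0.799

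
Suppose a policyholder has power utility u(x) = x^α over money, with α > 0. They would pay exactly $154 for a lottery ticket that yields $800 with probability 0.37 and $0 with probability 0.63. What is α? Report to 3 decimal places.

The lottery's expected utility is 0.37·u(800) + 0.63·u(0) = 0.37·800^α (since u(0) = 0 for α > 0).
Indifference: 154^α = 0.37·800^α, so (154/800)^α = 0.37.
Take logs: α = ln 0.37 / ln(154/800) ≈ 0.60343.

α ≈ 0.603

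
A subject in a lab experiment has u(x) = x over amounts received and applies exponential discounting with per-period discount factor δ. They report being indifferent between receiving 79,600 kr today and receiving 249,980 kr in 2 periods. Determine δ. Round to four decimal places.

Indifference means u(79600) = δ^2 · u(249980), so δ^2 = u(79600)/u(249980).
With u(x) = x: δ^2 = 79600/249980 = 0.31843.
So δ = 0.31843^(1/2) ≈ 0.5643.

δ ≈ 0.5643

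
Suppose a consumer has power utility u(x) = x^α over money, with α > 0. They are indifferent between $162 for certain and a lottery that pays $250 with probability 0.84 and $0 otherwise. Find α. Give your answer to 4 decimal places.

EU(lottery) = 0.84·250^α + 0.16·0 = 0.84·250^α.
Setting u(162) equal to that: 162^α = 0.84·250^α ⇒ (162/250)^α = 0.84.
Take logs: α = ln 0.84 / ln(162/250) ≈ 0.401861.

α ≈ 0.4019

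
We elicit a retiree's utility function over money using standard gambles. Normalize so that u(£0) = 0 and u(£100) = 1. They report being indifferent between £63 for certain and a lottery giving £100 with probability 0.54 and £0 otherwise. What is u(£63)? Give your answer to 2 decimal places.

0.54

u(£63) equals the lottery's expected utility: 0.54·1 + 0.46·0 = 0.54.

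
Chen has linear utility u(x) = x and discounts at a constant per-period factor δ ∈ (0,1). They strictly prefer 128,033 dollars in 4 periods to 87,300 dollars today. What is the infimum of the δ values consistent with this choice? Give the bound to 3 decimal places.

The preference means 87300 < δ^4·128033.
Hence δ^4 > 87300/128033 = 0.68186, and x ↦ x^(1/4) is increasing on (0,∞).
δ > (87300/128033)^(1/4) ≈ 0.909.

δ > 0.909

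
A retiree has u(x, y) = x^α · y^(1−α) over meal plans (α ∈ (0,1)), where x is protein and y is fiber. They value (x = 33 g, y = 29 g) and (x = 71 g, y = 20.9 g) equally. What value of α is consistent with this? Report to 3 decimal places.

α ≈ 0.299

The Cobb–Douglas utilities coincide, so 33^α·29^(1−α) = 71^α·20.9^(1−α).
Taking logs: α·ln 33 + (1−α)·ln 29 = α·ln 71 + (1−α)·ln 20.9, i.e. α·-0.766172 = (1−α)·-0.327547.
Thus α·(-1.093719) = -0.327547, so α = -0.327547/-1.093719 ≈ 0.299.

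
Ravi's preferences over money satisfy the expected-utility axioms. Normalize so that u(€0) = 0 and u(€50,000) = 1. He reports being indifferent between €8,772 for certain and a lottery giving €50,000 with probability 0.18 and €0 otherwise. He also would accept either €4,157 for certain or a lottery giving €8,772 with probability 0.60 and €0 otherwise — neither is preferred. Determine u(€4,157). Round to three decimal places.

0.108

First, u(€8,772) = 0.18·u(€50,000) + 0.82·u(€0) = 0.18.
Then u(€4,157) = 0.60·u(€8,772) + 0.40·u(€0) = 0.60·0.18 + 0.40·0.00 = 0.1080.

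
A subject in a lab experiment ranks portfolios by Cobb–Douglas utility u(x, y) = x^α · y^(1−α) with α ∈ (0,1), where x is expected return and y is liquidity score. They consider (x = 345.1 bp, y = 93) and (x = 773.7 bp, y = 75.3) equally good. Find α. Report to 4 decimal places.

α ≈ 0.2073

Indifference: 345.1^α · 93^(1−α) = 773.7^α · 75.3^(1−α).
(345.1/773.7)^α = (75.3/93)^(1−α); take logs: α·ln(345.1/773.7) = (1−α)·ln(75.3/93), i.e. α·-0.8073500 = (1−α)·-0.2111194.
With A = -0.8073500 and B = -0.2111194: α·A = (1−α)·B, so α = B/(A+B) = -0.2111194/-1.0184694 ≈ 0.2073.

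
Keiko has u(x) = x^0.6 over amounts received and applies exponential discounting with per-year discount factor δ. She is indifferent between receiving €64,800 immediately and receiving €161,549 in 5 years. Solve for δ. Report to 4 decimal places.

δ ≈ 0.8962

The payoff in 5 years is discounted by δ^5, so u(64800) = δ^5·u(161549) and δ^5 = u(64800)/u(161549).
Since u(x) = x^0.6, δ^5 = (64800/161549)^0.6 = 0.40112^0.6 = 0.57805.
Taking the 5th root: δ = 0.57805^(1/5) ≈ 0.8962.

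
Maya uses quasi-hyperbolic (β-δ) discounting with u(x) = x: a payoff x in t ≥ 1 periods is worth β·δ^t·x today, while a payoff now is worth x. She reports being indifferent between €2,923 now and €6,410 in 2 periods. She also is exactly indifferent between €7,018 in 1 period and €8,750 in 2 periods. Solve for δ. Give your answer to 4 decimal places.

δ ≈ 0.8021

The second indifference involves only future payoffs, so β cancels: β·δ^1·7018 = β·δ^2·8750, giving δ = 7018/8750 = 0.80206.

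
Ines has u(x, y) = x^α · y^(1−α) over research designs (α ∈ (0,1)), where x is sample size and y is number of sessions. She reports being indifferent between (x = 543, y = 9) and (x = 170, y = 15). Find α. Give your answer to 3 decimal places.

α ≈ 0.305

Set the two utilities equal: 543^α·9^(1−α) = 170^α·15^(1−α).
Rearrange to (543/170)^α = (15/9)^(1−α) and take logs: α·1.161311 = (1−α)·0.510826.
With A = 1.161311 and B = 0.510826: α·A = (1−α)·B, so α = B/(A+B) = 0.510826/1.672137 ≈ 0.305.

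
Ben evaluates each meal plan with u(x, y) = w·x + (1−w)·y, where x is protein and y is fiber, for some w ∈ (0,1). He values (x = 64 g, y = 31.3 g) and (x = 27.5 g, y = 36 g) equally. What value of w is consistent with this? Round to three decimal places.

w = 0.114

Indifference: w·64 + (1−w)·31.3 = w·27.5 + (1−w)·36.
w·(64−27.5) = (1−w)·(36−31.3), i.e. w·36.5 = (1−w)·4.7.
The marginal rate of substitution is 4.7/36.5, so w = 4.7/(36.5+4.7) = 0.114.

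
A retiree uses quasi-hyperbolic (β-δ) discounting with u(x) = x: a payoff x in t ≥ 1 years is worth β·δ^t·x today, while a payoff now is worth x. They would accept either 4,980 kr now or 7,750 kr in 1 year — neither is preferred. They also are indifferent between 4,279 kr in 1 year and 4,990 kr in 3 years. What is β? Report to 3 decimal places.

From the later pair, β·δ^1·4279 = β·δ^3·4990; dividing through, δ^2 = 4279/4990 = 0.85752, so δ = 0.92602.
Substituting δ into 4980 = β·δ·7750: β = 4980/(7176.663) ≈ 0.694.

β ≈ 0.694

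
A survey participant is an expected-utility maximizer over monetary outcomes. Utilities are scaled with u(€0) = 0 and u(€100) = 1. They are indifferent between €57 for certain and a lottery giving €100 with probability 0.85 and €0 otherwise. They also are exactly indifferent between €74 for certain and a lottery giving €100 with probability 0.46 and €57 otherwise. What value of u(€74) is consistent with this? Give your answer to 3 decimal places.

From the first indifference, u(€57) = 0.85·u(€100) + 0.15·u(€0) = 0.85·1 + 0.15·0 = 0.85.
The second indifference gives u(€74) = 0.46·u(€100) + 0.54·u(€57) = 0.46·1.00 + 0.54·0.85 = 0.9190.

0.919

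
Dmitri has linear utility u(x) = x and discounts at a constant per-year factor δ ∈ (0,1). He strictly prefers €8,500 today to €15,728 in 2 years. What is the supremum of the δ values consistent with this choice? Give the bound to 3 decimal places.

The preference means 8500 > δ^2·15728.
Hence δ^2 < 8500/15728 = 0.54044, and x ↦ x^(1/2) is increasing on (0,∞).
δ < 0.54044^(1/2) = 0.735.

δ < 0.735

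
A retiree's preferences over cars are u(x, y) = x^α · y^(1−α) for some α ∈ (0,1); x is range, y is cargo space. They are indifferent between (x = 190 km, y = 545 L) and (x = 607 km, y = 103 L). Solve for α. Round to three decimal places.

Set the two utilities equal: 190^α·545^(1−α) = 607^α·103^(1−α).
(190/607)^α = (103/545)^(1−α); take logs: α·ln(190/607) = (1−α)·ln(103/545), i.e. α·-1.161505 = (1−α)·-1.666057.
So α/(1−α) = (-1.666057)/(-1.161505) = 1.434395, and α = 1.434395/2.434395 ≈ 0.589.

α ≈ 0.589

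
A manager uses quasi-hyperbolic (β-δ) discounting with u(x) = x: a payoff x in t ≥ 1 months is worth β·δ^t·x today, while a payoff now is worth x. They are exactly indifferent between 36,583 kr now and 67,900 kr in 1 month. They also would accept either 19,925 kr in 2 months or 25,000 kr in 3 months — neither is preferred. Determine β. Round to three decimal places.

β ≈ 0.676

From the later pair, β·δ^2·19925 = β·δ^3·25000; dividing through, δ = 19925/25000 = 0.79700.
Substituting δ into 36583 = β·δ·67900: β = 36583/(54116.300) ≈ 0.676.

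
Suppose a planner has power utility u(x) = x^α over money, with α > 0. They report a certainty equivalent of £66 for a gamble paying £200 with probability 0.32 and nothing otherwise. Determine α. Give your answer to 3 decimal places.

α ≈ 1.028

EU(lottery) = 0.32·200^α + 0.68·0 = 0.32·200^α.
Indifference: 66^α = 0.32·200^α, so (66/200)^α = 0.32.
α = ln(0.32) / ln(66/200) = -1.139434/-1.108663 ≈ 1.028.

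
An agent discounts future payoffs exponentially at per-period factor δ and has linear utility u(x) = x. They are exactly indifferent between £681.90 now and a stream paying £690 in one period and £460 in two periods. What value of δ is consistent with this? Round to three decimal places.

δ ≈ 0.680

Equating present values: 681.90 = 690δ + 460δ².
So 460δ² + 690δ − 681.90 = 0.
δ = (−690 + √(690² + 4·460·681.90)) / (2·460) = (−690 + √1730796.00) / 920 ≈ 0.680.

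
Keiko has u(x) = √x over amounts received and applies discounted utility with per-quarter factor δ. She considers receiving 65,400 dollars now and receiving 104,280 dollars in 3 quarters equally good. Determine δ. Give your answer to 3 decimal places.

Equating discounted utilities: u(65400) = δ^3·u(104280) ⇒ δ^3 = u(65400)/u(104280).
Since u(x) = √x, δ^3 = √(65400/104280) = 0.79193.
Taking the cube root: δ = 0.79193^(1/3) ≈ 0.925.

δ ≈ 0.925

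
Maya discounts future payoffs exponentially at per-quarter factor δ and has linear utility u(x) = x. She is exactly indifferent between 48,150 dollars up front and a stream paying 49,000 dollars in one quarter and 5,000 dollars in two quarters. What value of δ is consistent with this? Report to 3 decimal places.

Equating present values: 48150 = 49000δ + 5000δ².
So 5000δ² + 49000δ − 48150 = 0.
By the quadratic formula (taking the positive root), δ = (−49000 + √3364000000.00) / 10000 ≈ 0.900.

δ ≈ 0.900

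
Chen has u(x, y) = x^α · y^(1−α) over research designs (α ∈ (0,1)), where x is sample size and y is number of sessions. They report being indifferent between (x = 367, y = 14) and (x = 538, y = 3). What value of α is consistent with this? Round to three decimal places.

α ≈ 0.801

The Cobb–Douglas utilities coincide, so 367^α·14^(1−α) = 538^α·3^(1−α).
(367/538)^α = (3/14)^(1−α); take logs: α·ln(367/538) = (1−α)·ln(3/14), i.e. α·-0.382497 = (1−α)·-1.540445.
So α/(1−α) = (-1.540445)/(-0.382497) = 4.027339, and α = 4.027339/5.027339 ≈ 0.801.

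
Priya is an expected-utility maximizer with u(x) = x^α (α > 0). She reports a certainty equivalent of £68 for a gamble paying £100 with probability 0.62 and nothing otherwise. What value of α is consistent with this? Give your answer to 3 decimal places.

α ≈ 1.240

The lottery's expected utility is 0.62·u(100) + 0.38·u(0) = 0.62·100^α (since u(0) = 0 for α > 0).
Indifference: 68^α = 0.62·100^α, so (68/100)^α = 0.62.
α = ln(0.62) / ln(68/100) = -0.478036/-0.385662 ≈ 1.240.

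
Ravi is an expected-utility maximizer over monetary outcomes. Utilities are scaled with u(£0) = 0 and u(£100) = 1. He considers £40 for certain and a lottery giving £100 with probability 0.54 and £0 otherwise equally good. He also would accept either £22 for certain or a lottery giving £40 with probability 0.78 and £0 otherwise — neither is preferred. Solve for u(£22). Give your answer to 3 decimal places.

0.421

First, u(£40) = 0.54·u(£100) + 0.46·u(£0) = 0.54.
The second indifference gives u(£22) = 0.78·u(£40) + 0.22·u(£0) = 0.78·0.54 + 0.22·0.00 = 0.4212.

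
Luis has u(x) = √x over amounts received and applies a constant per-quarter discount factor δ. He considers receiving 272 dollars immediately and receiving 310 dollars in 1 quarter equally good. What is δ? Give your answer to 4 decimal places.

Equating discounted utilities: u(272) = δ·u(310) ⇒ δ = u(272)/u(310).
With u(x) = √x: δ = √272/√310 = √(272/310) = 0.93671.

δ ≈ 0.9367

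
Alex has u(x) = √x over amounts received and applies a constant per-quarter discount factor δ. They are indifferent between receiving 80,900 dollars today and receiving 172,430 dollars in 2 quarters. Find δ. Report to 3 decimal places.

δ ≈ 0.828

Equating discounted utilities: u(80900) = δ^2·u(172430) ⇒ δ^2 = u(80900)/u(172430).
With u(x) = √x: δ^2 = √80900/√172430 = √(80900/172430) = 0.68496.
Taking the square root: δ = 0.68496^(1/2) ≈ 0.828.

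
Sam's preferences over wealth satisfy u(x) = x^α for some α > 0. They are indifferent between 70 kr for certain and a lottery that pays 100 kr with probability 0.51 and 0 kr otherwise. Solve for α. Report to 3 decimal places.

α ≈ 1.888

The lottery's expected utility is 0.51·u(100) + 0.49·u(0) = 0.51·100^α (since u(0) = 0 for α > 0).
Equating: 70^α = 0.51·100^α, i.e. 0.7000^α = 0.51.
Take logs: α = ln 0.51 / ln(70/100) ≈ 1.88784.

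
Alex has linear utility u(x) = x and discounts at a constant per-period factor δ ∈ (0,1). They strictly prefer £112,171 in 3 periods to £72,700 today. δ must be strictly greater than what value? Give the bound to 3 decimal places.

δ > 0.865

The preference means 72700 < δ^3·112171.
Dividing by 112171: δ^3 > 0.64812. Both sides are positive, so the cube root keeps the direction.
δ > 0.64812^(1/3) = 0.865.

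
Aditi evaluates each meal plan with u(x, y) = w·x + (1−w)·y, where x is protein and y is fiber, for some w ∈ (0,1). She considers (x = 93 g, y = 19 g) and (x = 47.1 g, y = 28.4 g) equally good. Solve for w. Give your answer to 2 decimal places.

w = 0.17

u(93,19) = u(47.1,28.4) means w·93 + (1−w)·19 = w·47.1 + (1−w)·28.4.
w·(93−47.1) = (1−w)·(28.4−19), i.e. w·45.9 = (1−w)·9.4.
Hence w = 9.4/(45.9+9.4) = 9.4/55.3 = 0.17.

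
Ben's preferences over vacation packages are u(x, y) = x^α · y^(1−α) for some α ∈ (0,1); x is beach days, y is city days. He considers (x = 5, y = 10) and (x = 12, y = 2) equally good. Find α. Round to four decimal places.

α ≈ 0.6477

Indifference: 5^α · 10^(1−α) = 12^α · 2^(1−α).
Taking logs: α·ln 5 + (1−α)·ln 10 = α·ln 12 + (1−α)·ln 2, i.e. α·-0.8754687 = (1−α)·-1.6094379.
So α/(1−α) = (-1.6094379)/(-0.8754687) = 1.8383729, and α = 1.8383729/2.8383729 ≈ 0.6477.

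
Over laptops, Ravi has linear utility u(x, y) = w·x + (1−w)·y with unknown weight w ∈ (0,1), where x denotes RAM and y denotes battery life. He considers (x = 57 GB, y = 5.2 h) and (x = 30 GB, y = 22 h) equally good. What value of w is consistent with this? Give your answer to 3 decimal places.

w = 0.384

Equating utilities: w·57 + (1−w)·5.2 = w·30 + (1−w)·22.
w·(57−30) = (1−w)·(22−5.2), i.e. w·27 = (1−w)·16.8.
Hence w = 16.8/(27+16.8) = 16.8/43.8 = 0.384.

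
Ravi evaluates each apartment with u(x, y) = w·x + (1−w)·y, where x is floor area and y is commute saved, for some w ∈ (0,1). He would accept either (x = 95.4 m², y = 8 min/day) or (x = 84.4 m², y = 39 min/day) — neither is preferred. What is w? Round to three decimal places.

Indifference: w·95.4 + (1−w)·8 = w·84.4 + (1−w)·39.
Rearranging, 11·w − 31·(1−w) = 0.
The marginal rate of substitution is 31/11, so w = 31/(11+31) = 0.738.

w = 0.738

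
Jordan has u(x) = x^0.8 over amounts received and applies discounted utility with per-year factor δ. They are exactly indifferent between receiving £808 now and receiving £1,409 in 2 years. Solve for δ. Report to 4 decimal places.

δ ≈ 0.8006

Equating discounted utilities: u(808) = δ^2·u(1409) ⇒ δ^2 = u(808)/u(1409).
Since u(x) = x^0.8, δ^2 = (808/1409)^0.8 = 0.57346^0.8 = 0.64091.
Hence δ = (0.64091)^(1/2) = 0.800572.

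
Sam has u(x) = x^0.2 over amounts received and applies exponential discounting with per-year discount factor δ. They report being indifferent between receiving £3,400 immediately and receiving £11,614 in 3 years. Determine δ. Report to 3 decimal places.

δ ≈ 0.921

Indifference means u(3400) = δ^3 · u(11614), so δ^3 = u(3400)/u(11614).
Since u(x) = x^0.2, δ^3 = (3400/11614)^0.2 = 0.29275^0.2 = 0.78217.
Hence δ = (0.78217)^(1/3) = 0.92137.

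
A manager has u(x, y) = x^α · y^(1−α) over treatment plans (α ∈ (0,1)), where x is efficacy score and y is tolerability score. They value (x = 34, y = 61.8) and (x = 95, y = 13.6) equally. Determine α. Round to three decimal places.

α ≈ 0.596

The Cobb–Douglas utilities coincide, so 34^α·61.8^(1−α) = 95^α·13.6^(1−α).
Rearrange to (34/95)^α = (13.6/61.8)^(1−α) and take logs: α·-1.027516 = (1−α)·-1.513834.
Thus α·(-2.541350) = -1.513834, so α = -1.513834/-2.541350 ≈ 0.596.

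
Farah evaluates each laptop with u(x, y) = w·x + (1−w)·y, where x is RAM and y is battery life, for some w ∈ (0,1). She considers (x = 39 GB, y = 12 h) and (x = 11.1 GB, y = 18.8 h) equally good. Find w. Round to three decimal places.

Equating utilities: w·39 + (1−w)·12 = w·11.1 + (1−w)·18.8.
Collecting terms: w·27.9 = (1−w)·6.8.
Hence w = 6.8/(27.9+6.8) = 6.8/34.7 = 0.196.

w = 0.196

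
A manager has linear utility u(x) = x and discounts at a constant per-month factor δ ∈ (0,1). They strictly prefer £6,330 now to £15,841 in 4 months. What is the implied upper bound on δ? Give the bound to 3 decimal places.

The preference means 6330 > δ^4·15841.
Hence δ^4 < 6330/15841 = 0.39960, and x ↦ x^(1/4) is increasing on (0,∞).
δ < (6330/15841)^(1/4) ≈ 0.795.

δ < 0.795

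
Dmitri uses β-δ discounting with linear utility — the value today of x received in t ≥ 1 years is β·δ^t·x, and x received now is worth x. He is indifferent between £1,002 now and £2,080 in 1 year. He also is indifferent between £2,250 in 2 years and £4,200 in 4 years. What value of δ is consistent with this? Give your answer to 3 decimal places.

δ ≈ 0.732

Both payoffs in the second observation are in the future, so β drops out: δ^2·2250 = δ^4·4200 ⇒ δ^2 = 2250/4200 = 0.53571, so δ = 0.73193.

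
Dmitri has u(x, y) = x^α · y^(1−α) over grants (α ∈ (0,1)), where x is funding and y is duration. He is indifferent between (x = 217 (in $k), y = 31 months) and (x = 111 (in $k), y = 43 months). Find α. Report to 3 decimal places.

Set the two utilities equal: 217^α·31^(1−α) = 111^α·43^(1−α).
Taking logs: α·ln 217 + (1−α)·ln 31 = α·ln 111 + (1−α)·ln 43, i.e. α·0.670367 = (1−α)·0.327213.
So α/(1−α) = (0.327213)/(0.670367) = 0.488110, and α = 0.488110/1.488110 ≈ 0.328.

α ≈ 0.328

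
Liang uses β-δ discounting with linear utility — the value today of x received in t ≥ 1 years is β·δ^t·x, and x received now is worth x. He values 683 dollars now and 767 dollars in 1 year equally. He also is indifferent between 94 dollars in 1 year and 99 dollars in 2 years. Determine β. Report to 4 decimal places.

Both payoffs in the second observation are in the future, so β drops out: δ^1·94 = δ^2·99 ⇒ δ = 94/99 = 0.94949.
Now use the now-vs-future pair: 683 = β·δ·767 gives β = 683/(0.94949·767) ≈ 0.9378.

β ≈ 0.9378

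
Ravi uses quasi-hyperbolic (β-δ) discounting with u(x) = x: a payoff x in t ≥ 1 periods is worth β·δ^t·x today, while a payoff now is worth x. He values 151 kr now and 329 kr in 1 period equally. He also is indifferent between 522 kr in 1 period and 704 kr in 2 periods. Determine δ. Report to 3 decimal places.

Both payoffs in the second observation are in the future, so β drops out: δ^1·522 = δ^2·704 ⇒ δ = 522/704 = 0.74148.

δ ≈ 0.741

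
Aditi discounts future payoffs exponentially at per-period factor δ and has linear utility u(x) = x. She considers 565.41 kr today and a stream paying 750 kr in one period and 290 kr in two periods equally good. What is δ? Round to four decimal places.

The stream is worth 750δ + 290δ² today, so 750δ + 290δ² = 565.41.
Rearranged: 290δ² + 750δ − 565.41 = 0.
δ = (−750 + √(750² + 4·290·565.41)) / (2·290) = (−750 + √1218375.60) / 580 ≈ 0.6100.

δ ≈ 0.6100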